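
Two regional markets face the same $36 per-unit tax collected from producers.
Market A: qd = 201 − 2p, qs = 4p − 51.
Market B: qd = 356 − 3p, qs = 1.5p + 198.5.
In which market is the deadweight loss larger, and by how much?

Market A: pre-tax p* = $42, q* = 117; post-tax q = 69; deadweight loss = $864.
Market B: pre-tax p* = $35, q* = 251; post-tax q = 215; deadweight loss = $648.
Difference: $864 vs $648 → market A is larger by $216.

Market A, by $216.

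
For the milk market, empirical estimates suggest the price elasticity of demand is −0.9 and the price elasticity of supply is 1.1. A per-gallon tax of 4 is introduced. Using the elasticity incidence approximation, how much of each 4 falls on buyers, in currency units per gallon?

Incidence ratio: buyers' share ≈ εs / (εs + |εd|) = 1.1 / (1.1 + 0.9) = 0.55.
So buyers bear ≈ 0.55 × 4 = 2.2; sellers bear 1.8.

Buyers bear ≈ 2.2 per gallon.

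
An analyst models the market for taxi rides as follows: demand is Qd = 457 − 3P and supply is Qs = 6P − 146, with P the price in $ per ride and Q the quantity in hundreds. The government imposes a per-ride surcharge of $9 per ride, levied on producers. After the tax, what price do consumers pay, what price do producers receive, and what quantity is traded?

Without the tax, 457 − 3P = 6P − 146 gives 9P = 603, so P* = $67 and Q* = 256.
With the tax collected from producers, supply shifts: Qs = 6(P − 9) − 146.
New equilibrium: consumers pay $73, producers receive $64, Q = 238. (Wedge: Pb − Ps = 9.)

Consumers pay $73; producers receive $64; quantity = 238.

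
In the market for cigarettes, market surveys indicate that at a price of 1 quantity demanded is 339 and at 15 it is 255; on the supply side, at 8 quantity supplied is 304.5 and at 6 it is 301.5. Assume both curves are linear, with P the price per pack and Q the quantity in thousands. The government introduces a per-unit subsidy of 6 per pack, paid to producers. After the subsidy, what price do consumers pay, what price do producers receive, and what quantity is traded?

Demand slope: (255 − 339)/(15 − 1) = -6, so Qd = 345 − 6P.
Supply slope: (301.5 − 304.5)/(6 − 8) = 1.5, so Qs = 1.5P + 292.5.
Before the subsidy: set 345 − 6P = 1.5P + 292.5 → P* = 7, Q* = 303.
With a per-unit subsidy paid to producers, each receives P + 6 per unit sold, so supply becomes Qs = 1.5(P + 6) + 292.5.
Solving gives Q = 310.2 with consumers paying 5.8 and producers receiving 11.8 (the 6 wedge).

Consumers pay 5.8; producers receive 11.8; quantity = 310.2.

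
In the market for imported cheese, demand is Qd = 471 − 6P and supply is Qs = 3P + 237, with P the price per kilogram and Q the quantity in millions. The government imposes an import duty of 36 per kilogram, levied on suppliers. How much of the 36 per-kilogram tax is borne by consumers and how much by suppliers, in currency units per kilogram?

Without the tax, 471 − 6P = 3P + 237 gives 9P = 234, so P* = 26 and Q* = 315.
With the tax collected from suppliers, supply shifts: Qs = 3(P − 36) + 237.
New equilibrium: consumers pay 38, suppliers receive 2, Q = 243. (Wedge: Pb − Ps = 36.)
Burden on consumers: 12; on suppliers: 24. (They sum to 36.)
The less price-elastic side of the market bears the larger share of a per-unit tax.

Consumers bear 12 per kilogram; suppliers bear 24 per kilogram.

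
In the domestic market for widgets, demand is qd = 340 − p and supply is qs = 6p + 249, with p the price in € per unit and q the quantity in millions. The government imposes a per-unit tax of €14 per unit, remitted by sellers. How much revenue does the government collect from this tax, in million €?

Tax revenue = €4410 million.

Before the tax: set 340 − p = 6p + 249 → p* = €13, q* = 327.
With the tax collected from sellers, supply shifts: qs = 6(p − 14) + 249.
New equilibrium: buyers pay €25, sellers receive €11, q = 315. (Wedge: pb − ps = 14.)
Revenue = t · Q = 14 · 315 = €4410.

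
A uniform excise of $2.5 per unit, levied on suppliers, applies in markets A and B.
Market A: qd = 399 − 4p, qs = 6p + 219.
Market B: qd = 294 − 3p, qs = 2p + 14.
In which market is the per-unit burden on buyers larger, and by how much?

Market A, by $0.5.

Market A: pre-tax p* = $18, q* = 327; post-tax q = 321; per-unit burden on buyers = $1.5.
Market B: pre-tax p* = $56, q* = 126; post-tax q = 123; per-unit burden on buyers = $1.
Difference: $1.5 vs $1 → market A is larger by $0.5.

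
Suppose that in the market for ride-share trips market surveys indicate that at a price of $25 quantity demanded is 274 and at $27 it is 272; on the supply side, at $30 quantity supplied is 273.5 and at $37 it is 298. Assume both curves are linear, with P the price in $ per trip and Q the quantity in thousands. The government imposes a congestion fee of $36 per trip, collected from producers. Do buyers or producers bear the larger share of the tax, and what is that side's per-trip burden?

Demand slope: (272 − 274)/(27 − 25) = -1, so Qd = 299 − P.
Supply slope: (298 − 273.5)/(37 − 30) = 3.5, so Qs = 3.5P + 168.5.
Without the tax, 299 − P = 3.5P + 168.5 gives 4.5P = 130.5, so P* = $29 and Q* = 270.
With the tax collected from producers, supply shifts: Qs = 3.5(P − 36) + 168.5.
Solving gives Q = 242 with buyers paying $57 and producers receiving $21 (the $36 wedge).
Per-trip burden: buyers $28, producers $8.
Buyers take the larger share because demand is less price-elastic here (demand slope 1 vs supply slope 3.5).

Buyers bear the larger share: $28 per trip.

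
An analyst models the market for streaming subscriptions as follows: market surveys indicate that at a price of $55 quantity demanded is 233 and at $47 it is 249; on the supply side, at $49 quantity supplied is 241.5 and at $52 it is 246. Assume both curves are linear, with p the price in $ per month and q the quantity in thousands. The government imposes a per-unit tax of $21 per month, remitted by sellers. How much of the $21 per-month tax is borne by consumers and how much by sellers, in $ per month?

Consumers bear $9 per month; sellers bear $12 per month.

Demand slope: (249 − 233)/(47 − 55) = -2, so qd = 343 − 2p.
Supply slope: (246 − 241.5)/(52 − 49) = 1.5, so qs = 1.5p + 168.
Without the tax, 343 − 2p = 1.5p + 168 gives 3.5p = 175, so p* = $50 and q* = 243.
With the tax collected from sellers, supply shifts: qs = 1.5(p − 21) + 168.
Solving gives q = 225 with consumers paying $59 and sellers receiving $38 (the $21 wedge).
Burden on consumers: $9; on sellers: $12. (They sum to $21.)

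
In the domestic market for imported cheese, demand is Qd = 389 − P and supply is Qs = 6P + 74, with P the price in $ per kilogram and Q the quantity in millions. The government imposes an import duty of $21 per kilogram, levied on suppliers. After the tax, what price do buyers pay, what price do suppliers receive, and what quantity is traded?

Buyers pay $63; suppliers receive $42; quantity = 326.

Without the tax, 389 − P = 6P + 74 gives 7P = 315, so P* = $45 and Q* = 344.
With the tax collected from suppliers, supply shifts: Qs = 6(P − 21) + 74.
New equilibrium: buyers pay $63, suppliers receive $42, Q = 326. (Wedge: Pb − Ps = 21.)
The less price-elastic side of the market bears the larger share of a per-unit tax.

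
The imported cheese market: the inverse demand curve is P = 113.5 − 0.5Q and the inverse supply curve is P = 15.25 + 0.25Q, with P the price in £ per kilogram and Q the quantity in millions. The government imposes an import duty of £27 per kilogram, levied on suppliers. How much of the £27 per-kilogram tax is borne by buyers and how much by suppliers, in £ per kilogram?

Rewrite in direct form: Qd = 227 − 2P and Qs = 4P − 61.
Before the tax: set 227 − 2P = 4P − 61 → P* = £48, Q* = 131.
With the tax collected from suppliers, supply shifts: Qs = 4(P − 27) − 61.
Solving gives Q = 95 with buyers paying £66 and suppliers receiving £39 (the £27 wedge).
Burden on buyers: £18; on suppliers: £9. (They sum to £27.)
The less price-elastic side of the market bears the larger share of a per-unit tax.

Buyers bear £18 per kilogram; suppliers bear £9 per kilogram.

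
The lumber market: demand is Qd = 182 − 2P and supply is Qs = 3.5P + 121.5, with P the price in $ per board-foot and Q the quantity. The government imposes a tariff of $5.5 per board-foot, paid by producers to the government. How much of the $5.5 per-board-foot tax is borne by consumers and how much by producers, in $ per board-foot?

Before the tax: set 182 − 2P = 3.5P + 121.5 → P* = $11, Q* = 160.
With the tax collected from producers, supply shifts: Qs = 3.5(P − 5.5) + 121.5.
Solving gives Q = 153 with consumers paying $14.5 and producers receiving $9 (the $5.5 wedge).
Burden on consumers: $3.5; on producers: $2. (They sum to $5.5.)

Consumers bear $3.5 per board-foot; producers bear $2 per board-foot.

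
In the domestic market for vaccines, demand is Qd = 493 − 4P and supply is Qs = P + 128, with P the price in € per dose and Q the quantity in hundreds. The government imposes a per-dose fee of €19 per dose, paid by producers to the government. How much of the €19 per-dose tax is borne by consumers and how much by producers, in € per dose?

Before the tax: set 493 − 4P = P + 128 → P* = €73, Q* = 201.
With the tax collected from producers, supply shifts: Qs = (P − 19) + 128.
New equilibrium: consumers pay €76.8, producers receive €57.8, Q = 185.8. (Wedge: Pb − Ps = 19.)
Burden on consumers: €3.8; on producers: €15.2. (They sum to €19.)

Consumers bear €3.8 per dose; producers bear €15.2 per dose.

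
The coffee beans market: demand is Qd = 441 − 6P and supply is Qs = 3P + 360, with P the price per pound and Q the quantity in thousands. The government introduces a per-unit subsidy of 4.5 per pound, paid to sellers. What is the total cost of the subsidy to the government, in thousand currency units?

Government outlay = 1782 thousand.

Before the subsidy: set 441 − 6P = 3P + 360 → P* = 9, Q* = 387.
With a per-unit subsidy paid to sellers, each receives P + 4.5 per unit sold, so supply becomes Qs = 3(P + 4.5) + 360.
Solving gives Q = 396 with buyers paying 7.5 and sellers receiving 12 (the 4.5 wedge).
Outlay = t · Q = 4.5 · 396 = 1782.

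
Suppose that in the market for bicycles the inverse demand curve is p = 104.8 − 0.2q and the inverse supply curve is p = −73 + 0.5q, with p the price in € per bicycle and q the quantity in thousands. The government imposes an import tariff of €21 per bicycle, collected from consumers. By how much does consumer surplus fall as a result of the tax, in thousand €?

Consumer surplus falls by €1434 thousand.

Inverting to q(p) form: qd = 524 − 5p; qs = 2p + 146.
Without the tax, 524 − 5p = 2p + 146 gives 7p = 378, so p* = €54 and q* = 254.
With the tax collected from consumers, demand (in seller-price terms) shifts: qd = 524 − 5(p + 21).
Solving gives q = 224 with consumers paying €60 and sellers receiving €39 (the €21 wedge).
ΔCS is the trapezoid between Q = 224 and Q = 254 of height €6: ½ · (254 + 224) · 6 = €1434.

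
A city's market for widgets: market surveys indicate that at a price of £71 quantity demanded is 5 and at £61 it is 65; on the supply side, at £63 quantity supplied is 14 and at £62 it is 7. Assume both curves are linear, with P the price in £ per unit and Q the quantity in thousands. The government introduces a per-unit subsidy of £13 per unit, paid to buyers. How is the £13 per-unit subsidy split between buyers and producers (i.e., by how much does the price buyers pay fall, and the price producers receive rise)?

Demand slope: (65 − 5)/(61 − 71) = -6, so Qd = 431 − 6P.
Supply slope: (7 − 14)/(62 − 63) = 7, so Qs = 7P − 427.
Without the subsidy, 431 − 6P = 7P − 427 gives 13P = 858, so P* = £66 and Q* = 35.
With a per-unit subsidy paid to buyers, each effectively pays P − 13, so demand becomes Qd = 431 − 6(P − 13).
New equilibrium: buyers pay £59, producers receive £72, Q = 77. (Wedge: Pb − Ps = −13.)
Gain to buyers: £7; to producers: £6. (They sum to £13.)

Buyers gain £7 per unit; producers gain £6 per unit.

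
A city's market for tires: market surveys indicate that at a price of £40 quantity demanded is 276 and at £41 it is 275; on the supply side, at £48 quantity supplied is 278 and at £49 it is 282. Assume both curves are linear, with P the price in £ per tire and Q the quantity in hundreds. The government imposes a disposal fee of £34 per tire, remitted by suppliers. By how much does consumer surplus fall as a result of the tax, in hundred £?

Consumer surplus falls by £6974.08 hundred.

Demand slope: (275 − 276)/(41 − 40) = -1, so Qd = 316 − P.
Supply slope: (282 − 278)/(49 − 48) = 4, so Qs = 4P + 86.
Before the tax: set 316 − P = 4P + 86 → P* = £46, Q* = 270.
With the tax collected from suppliers, supply shifts: Qs = 4(P − 34) + 86.
New equilibrium: buyers pay £73.2, suppliers receive £39.2, Q = 242.8. (Wedge: Pb − Ps = 34.)
ΔCS is the trapezoid between Q = 242.8 and Q = 270 of height £27.2: ½ · (270 + 242.8) · 27.2 = £6974.08.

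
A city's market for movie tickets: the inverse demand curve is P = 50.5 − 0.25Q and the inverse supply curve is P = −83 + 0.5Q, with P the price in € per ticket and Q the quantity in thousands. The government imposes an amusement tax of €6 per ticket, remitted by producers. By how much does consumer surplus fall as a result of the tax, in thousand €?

Inverting to Q(P) form: Qd = 202 − 4P; Qs = 2P + 166.
Without the tax, 202 − 4P = 2P + 166 gives 6P = 36, so P* = €6 and Q* = 178.
With the tax collected from producers, supply shifts: Qs = 2(P − 6) + 166.
New equilibrium: consumers pay €8, producers receive €2, Q = 170. (Wedge: Pb − Ps = 6.)
ΔCS is the trapezoid between Q = 170 and Q = 178 of height €2: ½ · (178 + 170) · 2 = €348.

Consumer surplus falls by €348 thousand.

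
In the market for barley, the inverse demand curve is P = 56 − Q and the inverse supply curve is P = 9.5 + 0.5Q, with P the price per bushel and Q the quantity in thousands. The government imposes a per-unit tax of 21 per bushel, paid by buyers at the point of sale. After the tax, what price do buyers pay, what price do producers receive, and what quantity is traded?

Buyers pay 39; producers receive 18; quantity = 17.

Inverting to Q(P) form: Qd = 56 − P; Qs = 2P − 19.
Before the tax: set 56 − P = 2P − 19 → P* = 25, Q* = 31.
With the tax collected from buyers, demand (in seller-price terms) shifts: Qd = 56 − (P + 21).
New equilibrium: buyers pay 39, producers receive 18, Q = 17. (Wedge: Pb − Ps = 21.)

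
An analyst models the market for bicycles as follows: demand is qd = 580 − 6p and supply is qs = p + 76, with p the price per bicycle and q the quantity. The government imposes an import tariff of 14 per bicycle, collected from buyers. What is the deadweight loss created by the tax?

Deadweight loss = 84.

Before the tax: set 580 − 6p = p + 76 → p* = 72, q* = 148.
With the tax collected from buyers, demand (in seller-price terms) shifts: qd = 580 − 6(p + 14).
New equilibrium: buyers pay 74, suppliers receive 60, q = 136. (Wedge: pb − ps = 14.)
Quantity falls by |ΔQ| = |148 − 136| = 12.
DWL = ½ · t · |ΔQ| = ½ · 14 · 12 = 84.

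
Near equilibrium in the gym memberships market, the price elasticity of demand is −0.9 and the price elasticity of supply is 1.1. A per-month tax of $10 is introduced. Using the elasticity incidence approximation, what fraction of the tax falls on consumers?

Consumers' share ≈ 0.55.

Incidence ratio: consumers' share ≈ εs / (εs + |εd|) = 1.1 / (1.1 + 0.9) = 0.55.
Supply is the more elastic side, so consumers bear the larger share.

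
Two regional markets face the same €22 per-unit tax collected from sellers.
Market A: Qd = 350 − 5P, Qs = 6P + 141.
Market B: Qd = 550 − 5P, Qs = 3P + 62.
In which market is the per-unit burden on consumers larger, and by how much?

Market A, by €3.75.

Market A: pre-tax P* = €19, Q* = 255; post-tax Q = 195; per-unit burden on consumers = €12.
Market B: pre-tax P* = €61, Q* = 245; post-tax Q = 203.75; per-unit burden on consumers = €8.25.
Difference: €12 vs €8.25 → market A is larger by €3.75.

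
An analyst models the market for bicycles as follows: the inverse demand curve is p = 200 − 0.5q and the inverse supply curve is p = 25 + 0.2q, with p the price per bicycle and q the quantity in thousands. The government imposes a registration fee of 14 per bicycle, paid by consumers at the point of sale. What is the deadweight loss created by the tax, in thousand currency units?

Deadweight loss = 140 thousand.

Inverting to q(p) form: qd = 400 − 2p; qs = 5p − 125.
Before the tax: set 400 − 2p = 5p − 125 → p* = 75, q* = 250.
With the tax collected from consumers, demand (in seller-price terms) shifts: qd = 400 − 2(p + 14).
Solving gives q = 230 with consumers paying 85 and sellers receiving 71 (the 14 wedge).
Quantity falls by |ΔQ| = |250 − 230| = 20.
DWL = ½ · t · |ΔQ| = ½ · 14 · 20 = 140.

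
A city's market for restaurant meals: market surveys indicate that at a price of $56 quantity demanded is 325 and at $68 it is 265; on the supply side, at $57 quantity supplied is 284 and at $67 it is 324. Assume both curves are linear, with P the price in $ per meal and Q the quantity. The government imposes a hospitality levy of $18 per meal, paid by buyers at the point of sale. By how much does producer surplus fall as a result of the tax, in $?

Demand slope: (265 − 325)/(68 − 56) = -5, so Qd = 605 − 5P.
Supply slope: (324 − 284)/(67 − 57) = 4, so Qs = 4P + 56.
Without the tax, 605 − 5P = 4P + 56 gives 9P = 549, so P* = $61 and Q* = 300.
With the tax collected from buyers, demand (in seller-price terms) shifts: Qd = 605 − 5(P + 18).
Solving gives Q = 260 with buyers paying $69 and producers receiving $51 (the $18 wedge).
ΔPS is the trapezoid between Q = 260 and Q = 300 of height $10: ½ · (300 + 260) · 10 = $2800.

Producer surplus falls by $2800.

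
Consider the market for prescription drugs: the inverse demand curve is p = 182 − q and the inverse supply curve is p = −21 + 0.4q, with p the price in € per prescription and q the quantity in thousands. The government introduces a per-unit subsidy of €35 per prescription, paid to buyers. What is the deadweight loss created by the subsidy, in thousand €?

Rewrite in direct form: qd = 182 − p and qs = 2.5p + 52.5.
Without the subsidy, 182 − p = 2.5p + 52.5 gives 3.5p = 129.5, so p* = €37 and q* = 145.
With a per-unit subsidy paid to buyers, each effectively pays p − 35, so demand becomes qd = 182 − (p − 35).
Solving gives q = 170 with buyers paying €12 and producers receiving €47 (the €35 wedge).
Quantity rises by |ΔQ| = |145 − 170| = 25.
DWL = ½ · t · |ΔQ| = ½ · 35 · 25 = €437.5.

Deadweight loss = €437.5 thousand.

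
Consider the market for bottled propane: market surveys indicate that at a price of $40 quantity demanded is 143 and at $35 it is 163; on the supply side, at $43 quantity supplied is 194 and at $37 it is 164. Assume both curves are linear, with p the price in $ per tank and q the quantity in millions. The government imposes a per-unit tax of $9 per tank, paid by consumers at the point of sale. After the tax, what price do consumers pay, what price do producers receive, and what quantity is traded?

Consumers pay $41; producers receive $32; quantity = 139.

Demand slope: (163 − 143)/(35 − 40) = -4, so qd = 303 − 4p.
Supply slope: (164 − 194)/(37 − 43) = 5, so qs = 5p − 21.
Without the tax, 303 − 4p = 5p − 21 gives 9p = 324, so p* = $36 and q* = 159.
With the tax collected from consumers, demand (in seller-price terms) shifts: qd = 303 − 4(p + 9).
Solving gives q = 139 with consumers paying $41 and producers receiving $32 (the $9 wedge).
The less price-elastic side of the market bears the larger share of a per-unit tax.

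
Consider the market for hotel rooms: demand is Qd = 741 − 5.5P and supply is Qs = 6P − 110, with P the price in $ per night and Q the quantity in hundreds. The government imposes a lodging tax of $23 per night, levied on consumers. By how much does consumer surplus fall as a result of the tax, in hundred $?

Before the tax: set 741 − 5.5P = 6P − 110 → P* = $74, Q* = 334.
With the tax collected from consumers, demand (in seller-price terms) shifts: Qd = 741 − 5.5(P + 23).
Solving gives Q = 268 with consumers paying $86 and producers receiving $63 (the $23 wedge).
ΔCS is the trapezoid between Q = 268 and Q = 334 of height $12: ½ · (334 + 268) · 12 = $3612.

Consumer surplus falls by $3612 hundred.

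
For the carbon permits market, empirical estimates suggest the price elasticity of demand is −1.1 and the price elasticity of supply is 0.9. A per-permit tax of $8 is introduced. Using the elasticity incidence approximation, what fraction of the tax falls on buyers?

Incidence ratio: buyers' share ≈ εs / (εs + |εd|) = 0.9 / (0.9 + 1.1) = 0.45.
Supply is the less elastic side, so buyers bear the smaller share.

Buyers' share ≈ 0.45.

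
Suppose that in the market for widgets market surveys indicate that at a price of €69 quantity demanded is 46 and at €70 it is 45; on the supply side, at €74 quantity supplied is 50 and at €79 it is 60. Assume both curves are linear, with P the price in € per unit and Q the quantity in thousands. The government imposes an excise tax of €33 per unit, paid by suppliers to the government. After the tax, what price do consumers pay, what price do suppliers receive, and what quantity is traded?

Demand slope: (45 − 46)/(70 − 69) = -1, so Qd = 115 − P.
Supply slope: (60 − 50)/(79 − 74) = 2, so Qs = 2P − 98.
Without the tax, 115 − P = 2P − 98 gives 3P = 213, so P* = €71 and Q* = 44.
With the tax collected from suppliers, supply shifts: Qs = 2(P − 33) − 98.
Solving gives Q = 22 with consumers paying €93 and suppliers receiving €60 (the €33 wedge).
The less price-elastic side of the market bears the larger share of a per-unit tax.

Consumers pay €93; suppliers receive €60; quantity = 22.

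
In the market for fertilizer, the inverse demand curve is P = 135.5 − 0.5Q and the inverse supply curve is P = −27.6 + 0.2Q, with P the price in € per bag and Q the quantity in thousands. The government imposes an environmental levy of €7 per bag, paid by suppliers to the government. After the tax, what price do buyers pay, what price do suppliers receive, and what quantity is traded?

Inverting to Q(P) form: Qd = 271 − 2P; Qs = 5P + 138.
Before the tax: set 271 − 2P = 5P + 138 → P* = €19, Q* = 233.
With the tax collected from suppliers, supply shifts: Qs = 5(P − 7) + 138.
New equilibrium: buyers pay €24, suppliers receive €17, Q = 223. (Wedge: Pb − Ps = 7.)

Buyers pay €24; suppliers receive €17; quantity = 223.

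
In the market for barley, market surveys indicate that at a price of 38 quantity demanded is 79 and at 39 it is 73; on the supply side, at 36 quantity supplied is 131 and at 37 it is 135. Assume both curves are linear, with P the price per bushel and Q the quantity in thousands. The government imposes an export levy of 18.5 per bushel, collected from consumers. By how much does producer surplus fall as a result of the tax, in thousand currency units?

Demand slope: (73 − 79)/(39 − 38) = -6, so Qd = 307 − 6P.
Supply slope: (135 − 131)/(37 − 36) = 4, so Qs = 4P − 13.
Without the tax, 307 − 6P = 4P − 13 gives 10P = 320, so P* = 32 and Q* = 115.
With the tax collected from consumers, demand (in seller-price terms) shifts: Qd = 307 − 6(P + 18.5).
New equilibrium: consumers pay 39.4, sellers receive 20.9, Q = 70.6. (Wedge: Pb − Ps = 18.5.)
ΔPS is the trapezoid between Q = 70.6 and Q = 115 of height 11.1: ½ · (115 + 70.6) · 11.1 = 1030.08.

Producer surplus falls by 1030.08 thousand.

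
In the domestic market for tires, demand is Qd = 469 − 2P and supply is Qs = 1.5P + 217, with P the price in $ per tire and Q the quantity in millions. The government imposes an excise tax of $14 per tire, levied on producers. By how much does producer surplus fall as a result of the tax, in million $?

Without the tax, 469 − 2P = 1.5P + 217 gives 3.5P = 252, so P* = $72 and Q* = 325.
With the tax collected from producers, supply shifts: Qs = 1.5(P − 14) + 217.
Solving gives Q = 313 with consumers paying $78 and producers receiving $64 (the $14 wedge).
ΔPS is the trapezoid between Q = 313 and Q = 325 of height $8: ½ · (325 + 313) · 8 = $2552.

Producer surplus falls by $2552 million.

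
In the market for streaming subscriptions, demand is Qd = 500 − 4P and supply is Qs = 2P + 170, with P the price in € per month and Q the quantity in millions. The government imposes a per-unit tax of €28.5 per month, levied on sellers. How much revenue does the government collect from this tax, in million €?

Before the tax: set 500 − 4P = 2P + 170 → P* = €55, Q* = 280.
With the tax collected from sellers, supply shifts: Qs = 2(P − 28.5) + 170.
New equilibrium: consumers pay €64.5, sellers receive €36, Q = 242. (Wedge: Pb − Ps = 28.5.)
Revenue = t · Q = 28.5 · 242 = €6897.

Tax revenue = €6897 million.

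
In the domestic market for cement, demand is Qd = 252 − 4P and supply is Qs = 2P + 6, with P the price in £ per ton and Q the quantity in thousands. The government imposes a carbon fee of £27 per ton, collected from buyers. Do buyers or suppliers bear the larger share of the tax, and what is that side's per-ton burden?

Before the tax: set 252 − 4P = 2P + 6 → P* = £41, Q* = 88.
With the tax collected from buyers, demand (in seller-price terms) shifts: Qd = 252 − 4(P + 27).
Solving gives Q = 52 with buyers paying £50 and suppliers receiving £23 (the £27 wedge).
Per-ton burden: buyers £9, suppliers £18.
Suppliers take the larger share because supply is less price-elastic here (demand slope 4 vs supply slope 2).
The less price-elastic side of the market bears the larger share of a per-unit tax.

Suppliers bear the larger share: £18 per ton.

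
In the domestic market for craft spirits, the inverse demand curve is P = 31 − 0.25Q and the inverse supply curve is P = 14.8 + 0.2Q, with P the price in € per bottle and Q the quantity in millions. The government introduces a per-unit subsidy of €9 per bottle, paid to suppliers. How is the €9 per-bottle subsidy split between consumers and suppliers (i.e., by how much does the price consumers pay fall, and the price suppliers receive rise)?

Consumers gain €5 per bottle; suppliers gain €4 per bottle.

Rewrite in direct form: Qd = 124 − 4P and Qs = 5P − 74.
Without the subsidy, 124 − 4P = 5P − 74 gives 9P = 198, so P* = €22 and Q* = 36.
With a per-unit subsidy paid to suppliers, each receives P + 9 per unit sold, so supply becomes Qs = 5(P + 9) − 74.
Solving gives Q = 56 with consumers paying €17 and suppliers receiving €26 (the €9 wedge).
Gain to consumers: €5; to suppliers: €4. (They sum to €9.)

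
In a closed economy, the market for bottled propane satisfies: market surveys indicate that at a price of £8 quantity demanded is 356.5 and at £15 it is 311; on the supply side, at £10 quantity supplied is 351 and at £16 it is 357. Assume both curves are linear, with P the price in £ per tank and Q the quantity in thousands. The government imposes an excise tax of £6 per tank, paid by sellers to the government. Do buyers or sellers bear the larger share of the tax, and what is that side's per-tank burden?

Demand slope: (311 − 356.5)/(15 − 8) = -6.5, so Qd = 408.5 − 6.5P.
Supply slope: (357 − 351)/(16 − 10) = 1, so Qs = P + 341.
Without the tax, 408.5 − 6.5P = P + 341 gives 7.5P = 67.5, so P* = £9 and Q* = 350.
With the tax collected from sellers, supply shifts: Qs = (P − 6) + 341.
New equilibrium: buyers pay £9.8, sellers receive £3.8, Q = 344.8. (Wedge: Pb − Ps = 6.)
Per-tank burden: buyers £0.8, sellers £5.2.
Sellers take the larger share because supply is less price-elastic here (demand slope 6.5 vs supply slope 1).

Sellers bear the larger share: £5.2 per tank.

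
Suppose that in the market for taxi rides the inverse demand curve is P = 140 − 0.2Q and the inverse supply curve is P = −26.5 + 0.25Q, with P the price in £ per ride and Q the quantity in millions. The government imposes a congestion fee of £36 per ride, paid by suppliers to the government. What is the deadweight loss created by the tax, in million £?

Deadweight loss = £1440 million.

Inverting to Q(P) form: Qd = 700 − 5P; Qs = 4P + 106.
Without the tax, 700 − 5P = 4P + 106 gives 9P = 594, so P* = £66 and Q* = 370.
With the tax collected from suppliers, supply shifts: Qs = 4(P − 36) + 106.
Solving gives Q = 290 with buyers paying £82 and suppliers receiving £46 (the £36 wedge).
Quantity falls by |ΔQ| = |370 − 290| = 80.
DWL = ½ · t · |ΔQ| = ½ · 36 · 80 = £1440.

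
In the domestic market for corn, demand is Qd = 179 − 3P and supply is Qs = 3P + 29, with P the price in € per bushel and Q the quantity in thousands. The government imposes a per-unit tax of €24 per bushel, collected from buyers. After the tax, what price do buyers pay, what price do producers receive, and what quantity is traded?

Buyers pay €37; producers receive €13; quantity = 68.

Before the tax: set 179 − 3P = 3P + 29 → P* = €25, Q* = 104.
With the tax collected from buyers, demand (in seller-price terms) shifts: Qd = 179 − 3(P + 24).
Solving gives Q = 68 with buyers paying €37 and producers receiving €13 (the €24 wedge).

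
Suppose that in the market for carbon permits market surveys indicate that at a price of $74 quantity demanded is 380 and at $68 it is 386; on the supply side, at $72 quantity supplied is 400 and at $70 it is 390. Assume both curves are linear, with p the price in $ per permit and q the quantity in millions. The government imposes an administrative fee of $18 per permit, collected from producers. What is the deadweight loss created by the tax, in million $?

Demand slope: (386 − 380)/(68 − 74) = -1, so qd = 454 − p.
Supply slope: (390 − 400)/(70 − 72) = 5, so qs = 5p + 40.
Without the tax, 454 − p = 5p + 40 gives 6p = 414, so p* = $69 and q* = 385.
With the tax collected from producers, supply shifts: qs = 5(p − 18) + 40.
Solving gives q = 370 with consumers paying $84 and producers receiving $66 (the $18 wedge).
Quantity falls by |ΔQ| = |385 − 370| = 15.
DWL = ½ · t · |ΔQ| = ½ · 18 · 15 = $135.

Deadweight loss = $135 million.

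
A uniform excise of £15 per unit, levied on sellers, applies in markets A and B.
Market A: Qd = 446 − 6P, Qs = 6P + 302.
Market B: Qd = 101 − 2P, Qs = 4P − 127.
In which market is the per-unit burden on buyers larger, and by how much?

Market B, by £2.5.

Market A: pre-tax P* = £12, Q* = 374; post-tax Q = 329; per-unit burden on buyers = £7.5.
Market B: pre-tax P* = £38, Q* = 25; post-tax Q = 5; per-unit burden on buyers = £10.
Difference: £7.5 vs £10 → market B is larger by £2.5.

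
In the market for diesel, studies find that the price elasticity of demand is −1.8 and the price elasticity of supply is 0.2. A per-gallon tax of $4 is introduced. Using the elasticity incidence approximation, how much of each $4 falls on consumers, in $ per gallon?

Incidence ratio: consumers' share ≈ εs / (εs + |εd|) = 0.2 / (0.2 + 1.8) = 0.1.
So consumers bear ≈ 0.1 × $4 = $0.4; sellers bear $3.6.

Consumers bear ≈ $0.4 per gallon.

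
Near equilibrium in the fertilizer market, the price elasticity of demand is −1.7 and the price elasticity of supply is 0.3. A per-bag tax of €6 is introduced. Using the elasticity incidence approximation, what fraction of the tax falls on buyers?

Buyers' share ≈ 0.15.

Incidence ratio: buyers' share ≈ εs / (εs + |εd|) = 0.3 / (0.3 + 1.7) = 0.15.
Supply is the less elastic side, so buyers bear the smaller share.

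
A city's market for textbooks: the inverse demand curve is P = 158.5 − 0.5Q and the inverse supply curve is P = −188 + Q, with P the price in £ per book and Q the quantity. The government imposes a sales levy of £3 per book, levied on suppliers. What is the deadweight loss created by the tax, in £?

Deadweight loss = £3.

Inverting to Q(P) form: Qd = 317 − 2P; Qs = P + 188.
Before the tax: set 317 − 2P = P + 188 → P* = £43, Q* = 231.
With the tax collected from suppliers, supply shifts: Qs = (P − 3) + 188.
New equilibrium: buyers pay £44, suppliers receive £41, Q = 229. (Wedge: Pb − Ps = 3.)
Quantity falls by |ΔQ| = |231 − 229| = 2.
DWL = ½ · t · |ΔQ| = ½ · 3 · 2 = £3.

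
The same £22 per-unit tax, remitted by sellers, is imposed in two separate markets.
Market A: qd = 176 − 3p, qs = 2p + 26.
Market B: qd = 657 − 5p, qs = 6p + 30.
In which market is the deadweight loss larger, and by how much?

Market A: pre-tax p* = £30, q* = 86; post-tax q = 59.6; deadweight loss = £290.4.
Market B: pre-tax p* = £57, q* = 372; post-tax q = 312; deadweight loss = £660.
Difference: £290.4 vs £660 → market B is larger by £369.6.

Market B, by £369.6.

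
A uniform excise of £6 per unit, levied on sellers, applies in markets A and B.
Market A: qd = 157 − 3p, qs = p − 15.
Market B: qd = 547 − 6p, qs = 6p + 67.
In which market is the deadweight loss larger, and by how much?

Market A: pre-tax p* = £43, q* = 28; post-tax q = 23.5; deadweight loss = £13.5.
Market B: pre-tax p* = £40, q* = 307; post-tax q = 289; deadweight loss = £54.
Difference: £13.5 vs £54 → market B is larger by £40.5.

Market B, by £40.5.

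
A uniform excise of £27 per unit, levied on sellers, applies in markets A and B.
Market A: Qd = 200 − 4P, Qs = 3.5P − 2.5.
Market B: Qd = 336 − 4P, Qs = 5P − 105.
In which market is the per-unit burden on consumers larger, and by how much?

Market A: pre-tax P* = £27, Q* = 92; post-tax Q = 41.6; per-unit burden on consumers = £12.6.
Market B: pre-tax P* = £49, Q* = 140; post-tax Q = 80; per-unit burden on consumers = £15.
Difference: £12.6 vs £15 → market B is larger by £2.4.

Market B, by £2.4.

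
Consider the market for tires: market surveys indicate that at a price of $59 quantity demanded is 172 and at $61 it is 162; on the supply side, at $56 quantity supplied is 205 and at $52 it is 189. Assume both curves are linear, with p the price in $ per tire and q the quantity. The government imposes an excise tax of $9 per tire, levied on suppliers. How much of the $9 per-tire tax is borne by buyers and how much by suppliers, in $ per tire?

Buyers bear $4 per tire; suppliers bear $5 per tire.

Demand slope: (162 − 172)/(61 − 59) = -5, so qd = 467 − 5p.
Supply slope: (189 − 205)/(52 − 56) = 4, so qs = 4p − 19.
Without the tax, 467 − 5p = 4p − 19 gives 9p = 486, so p* = $54 and q* = 197.
With the tax collected from suppliers, supply shifts: qs = 4(p − 9) − 19.
New equilibrium: buyers pay $58, suppliers receive $49, q = 177. (Wedge: pb − ps = 9.)
Burden on buyers: $4; on suppliers: $5. (They sum to $9.)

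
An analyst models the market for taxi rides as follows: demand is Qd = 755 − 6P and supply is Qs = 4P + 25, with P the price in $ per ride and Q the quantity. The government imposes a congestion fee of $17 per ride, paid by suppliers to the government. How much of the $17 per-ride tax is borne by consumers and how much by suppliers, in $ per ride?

Consumers bear $6.8 per ride; suppliers bear $10.2 per ride.

Without the tax, 755 − 6P = 4P + 25 gives 10P = 730, so P* = $73 and Q* = 317.
With the tax collected from suppliers, supply shifts: Qs = 4(P − 17) + 25.
New equilibrium: consumers pay $79.8, suppliers receive $62.8, Q = 276.2. (Wedge: Pb − Ps = 17.)
Burden on consumers: $6.8; on suppliers: $10.2. (They sum to $17.)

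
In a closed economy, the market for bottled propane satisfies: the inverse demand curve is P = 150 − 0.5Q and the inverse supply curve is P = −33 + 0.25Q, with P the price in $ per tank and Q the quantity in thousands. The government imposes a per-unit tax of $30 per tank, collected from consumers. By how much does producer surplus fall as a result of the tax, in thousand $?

Inverting to Q(P) form: Qd = 300 − 2P; Qs = 4P + 132.
Without the tax, 300 − 2P = 4P + 132 gives 6P = 168, so P* = $28 and Q* = 244.
With the tax collected from consumers, demand (in seller-price terms) shifts: Qd = 300 − 2(P + 30).
New equilibrium: consumers pay $48, sellers receive $18, Q = 204. (Wedge: Pb − Ps = 30.)
ΔPS is the trapezoid between Q = 204 and Q = 244 of height $10: ½ · (244 + 204) · 10 = $2240.

Producer surplus falls by $2240 thousand.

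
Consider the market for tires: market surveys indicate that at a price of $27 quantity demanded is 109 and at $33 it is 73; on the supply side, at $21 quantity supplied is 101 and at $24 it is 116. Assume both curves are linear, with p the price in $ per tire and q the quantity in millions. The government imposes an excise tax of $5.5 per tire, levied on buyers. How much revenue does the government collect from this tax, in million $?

Tax revenue = $583 million.

Demand slope: (73 − 109)/(33 − 27) = -6, so qd = 271 − 6p.
Supply slope: (116 − 101)/(24 − 21) = 5, so qs = 5p − 4.
Before the tax: set 271 − 6p = 5p − 4 → p* = $25, q* = 121.
With the tax collected from buyers, demand (in seller-price terms) shifts: qd = 271 − 6(p + 5.5).
Solving gives q = 106 with buyers paying $27.5 and sellers receiving $22 (the $5.5 wedge).
Revenue = t · Q = 5.5 · 106 = $583.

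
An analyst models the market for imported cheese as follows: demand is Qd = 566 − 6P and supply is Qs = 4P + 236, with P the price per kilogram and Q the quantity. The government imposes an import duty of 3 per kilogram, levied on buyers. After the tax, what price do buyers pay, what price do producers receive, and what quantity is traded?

Buyers pay 34.2; producers receive 31.2; quantity = 360.8.

Without the tax, 566 − 6P = 4P + 236 gives 10P = 330, so P* = 33 and Q* = 368.
With the tax collected from buyers, demand (in seller-price terms) shifts: Qd = 566 − 6(P + 3).
New equilibrium: buyers pay 34.2, producers receive 31.2, Q = 360.8. (Wedge: Pb − Ps = 3.)
The less price-elastic side of the market bears the larger share of a per-unit tax.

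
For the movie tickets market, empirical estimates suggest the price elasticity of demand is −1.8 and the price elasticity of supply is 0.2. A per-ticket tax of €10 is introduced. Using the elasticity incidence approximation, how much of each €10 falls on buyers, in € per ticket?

Incidence ratio: buyers' share ≈ εs / (εs + |εd|) = 0.2 / (0.2 + 1.8) = 0.1.
So buyers bear ≈ 0.1 × €10 = €1; suppliers bear €9.

Buyers bear ≈ €1 per ticket.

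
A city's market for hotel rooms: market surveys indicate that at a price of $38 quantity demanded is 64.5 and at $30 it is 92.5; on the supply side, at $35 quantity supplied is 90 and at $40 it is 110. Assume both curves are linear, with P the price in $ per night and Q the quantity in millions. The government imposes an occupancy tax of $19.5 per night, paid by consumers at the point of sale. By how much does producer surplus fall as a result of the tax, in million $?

Producer surplus falls by $580.58 million.

Demand slope: (92.5 − 64.5)/(30 − 38) = -3.5, so Qd = 197.5 − 3.5P.
Supply slope: (110 − 90)/(40 − 35) = 4, so Qs = 4P − 50.
Before the tax: set 197.5 − 3.5P = 4P − 50 → P* = $33, Q* = 82.
With the tax collected from consumers, demand (in seller-price terms) shifts: Qd = 197.5 − 3.5(P + 19.5).
New equilibrium: consumers pay $43.4, sellers receive $23.9, Q = 45.6. (Wedge: Pb − Ps = 19.5.)
ΔPS is the trapezoid between Q = 45.6 and Q = 82 of height $9.1: ½ · (82 + 45.6) · 9.1 = $580.58.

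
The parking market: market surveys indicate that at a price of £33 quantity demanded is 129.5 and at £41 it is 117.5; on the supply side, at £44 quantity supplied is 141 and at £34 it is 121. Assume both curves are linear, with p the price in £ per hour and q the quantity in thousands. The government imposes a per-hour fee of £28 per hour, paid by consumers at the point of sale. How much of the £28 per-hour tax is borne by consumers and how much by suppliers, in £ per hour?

Consumers bear £16 per hour; suppliers bear £12 per hour.

Demand slope: (117.5 − 129.5)/(41 − 33) = -1.5, so qd = 179 − 1.5p.
Supply slope: (121 − 141)/(34 − 44) = 2, so qs = 2p + 53.
Without the tax, 179 − 1.5p = 2p + 53 gives 3.5p = 126, so p* = £36 and q* = 125.
With the tax collected from consumers, demand (in seller-price terms) shifts: qd = 179 − 1.5(p + 28).
New equilibrium: consumers pay £52, suppliers receive £24, q = 101. (Wedge: pb − ps = 28.)
Burden on consumers: £16; on suppliers: £12. (They sum to £28.)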